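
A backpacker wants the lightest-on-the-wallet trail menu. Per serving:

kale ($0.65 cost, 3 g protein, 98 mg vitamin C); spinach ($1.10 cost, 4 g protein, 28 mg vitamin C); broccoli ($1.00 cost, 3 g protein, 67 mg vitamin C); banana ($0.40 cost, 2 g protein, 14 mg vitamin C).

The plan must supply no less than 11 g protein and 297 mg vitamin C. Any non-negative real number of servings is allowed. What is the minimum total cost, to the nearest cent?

With two linear requirements the optimum uses one or two foods; enumerate the corners.
kale only: max(11/3, 297/98) = 3.667 servings → $2.38.
spinach only: max(11/4, 297/28) = 10.61 servings → $11.67.
broccoli only: max(11/3, 297/67) = 4.433 servings → $4.43.
banana only: max(11/2, 297/14) = 21.21 servings → $8.49.
kale + spinach with both tight: 2.857 servings and 0.6071 servings → $2.52.
kale + broccoli with both tight: 1.656 servings and 2.011 servings → $3.09.
kale + banana with both tight: 2.857 servings and 1.214 servings → $2.34.
spinach + broccoli with both targets exact would need a negative amount; discard.
spinach + banana (both tight): parallel constraints — no distinct corner.
broccoli + banana: intersection lies outside the first quadrant.
The minimum over all feasible corners is $2.34.

$2.34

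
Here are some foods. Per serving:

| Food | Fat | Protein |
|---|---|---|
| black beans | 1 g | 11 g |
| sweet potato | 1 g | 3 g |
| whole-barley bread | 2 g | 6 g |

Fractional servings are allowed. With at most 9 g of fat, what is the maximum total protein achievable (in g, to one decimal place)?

Protein per g fat: black beans 11, sweet potato 3, whole-barley bread 3.
With no serving limits, spend the whole fat allowance on black beans: 9 g / 1 g × 11 g = 99.0 g.

99.0 g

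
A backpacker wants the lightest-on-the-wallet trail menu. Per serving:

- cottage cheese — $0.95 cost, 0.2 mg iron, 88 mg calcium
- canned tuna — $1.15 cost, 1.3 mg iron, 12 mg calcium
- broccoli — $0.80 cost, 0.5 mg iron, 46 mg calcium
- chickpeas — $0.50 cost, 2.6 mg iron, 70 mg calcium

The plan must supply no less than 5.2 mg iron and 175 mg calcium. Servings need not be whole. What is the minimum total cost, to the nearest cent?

$1.25

Minimising a linear cost over {iron ≥ 5.2, calcium ≥ 175, servings ≥ 0} — the optimum is at a vertex, using one or two foods.
cottage cheese only: max(5.2/0.2, 175/88) = 26 servings → $24.70.
canned tuna only: max(5.2/1.3, 175/12) = 14.58 servings → $16.77.
broccoli only: max(5.2/0.5, 175/46) = 10.4 servings → $8.32.
chickpeas only: max(5.2/2.6, 175/70) = 2.5 servings → $1.25.
cottage cheese + canned tuna with both tight: 1.474 servings and 3.773 servings → $5.74.
cottage cheese + broccoli: the both-tight solution has a negative serving — not a feasible corner.
cottage cheese + chickpeas with both tight: 0.4236 servings and 1.967 servings → $1.39.
canned tuna + broccoli with both tight: 2.82 servings and 3.069 servings → $5.70.
canned tuna + chickpeas with both targets exact would need a negative amount; discard.
broccoli + chickpeas with both tight: 1.076 servings and 1.793 servings → $1.76.
The minimum over all feasible corners is $1.25.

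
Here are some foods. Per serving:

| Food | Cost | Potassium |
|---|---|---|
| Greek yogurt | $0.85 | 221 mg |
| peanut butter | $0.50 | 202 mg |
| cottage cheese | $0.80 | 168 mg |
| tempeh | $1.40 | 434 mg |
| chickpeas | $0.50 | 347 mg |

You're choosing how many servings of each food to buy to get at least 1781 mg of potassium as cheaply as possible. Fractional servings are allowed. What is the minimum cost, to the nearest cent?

Cost per mg of potassium: chickpeas $0.0014, peanut butter $0.0025, tempeh $0.0032, Greek yogurt $0.0038, cottage cheese $0.0048.
With no serving limits, use only chickpeas: 1781 mg / 347 mg = 5.133 servings × $0.50 = $2.57.

$2.57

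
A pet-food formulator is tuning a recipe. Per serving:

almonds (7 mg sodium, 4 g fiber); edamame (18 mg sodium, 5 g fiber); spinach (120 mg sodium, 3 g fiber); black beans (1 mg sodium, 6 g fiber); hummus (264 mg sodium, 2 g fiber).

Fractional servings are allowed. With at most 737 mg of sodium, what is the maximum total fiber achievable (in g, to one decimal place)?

Fiber per mg sodium: black beans 6, almonds 0.5714, edamame 0.2778, spinach 0.025, hummus 0.007576.
With no serving limits, spend the whole sodium allowance on black beans: 737 mg / 1 mg × 6 g = 4422.0 g.

4422.0 g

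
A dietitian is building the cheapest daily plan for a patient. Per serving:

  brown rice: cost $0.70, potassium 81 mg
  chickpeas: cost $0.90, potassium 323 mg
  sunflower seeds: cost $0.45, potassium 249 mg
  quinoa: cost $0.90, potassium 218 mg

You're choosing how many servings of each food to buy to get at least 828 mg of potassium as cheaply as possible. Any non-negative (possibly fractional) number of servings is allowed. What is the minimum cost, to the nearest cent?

Cost per mg of potassium: sunflower seeds $0.0018, chickpeas $0.0028, quinoa $0.0041, brown rice $0.0086.
With no serving limits, use only sunflower seeds: 828 mg / 249 mg = 3.325 servings × $0.45 = $1.50.

$1.50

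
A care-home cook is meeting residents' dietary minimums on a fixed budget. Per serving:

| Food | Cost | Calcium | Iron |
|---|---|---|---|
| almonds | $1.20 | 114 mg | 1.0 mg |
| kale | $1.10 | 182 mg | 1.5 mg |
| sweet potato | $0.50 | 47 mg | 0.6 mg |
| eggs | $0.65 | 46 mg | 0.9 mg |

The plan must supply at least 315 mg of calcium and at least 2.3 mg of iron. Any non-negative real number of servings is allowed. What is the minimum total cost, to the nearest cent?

$1.90

almonds only: max(315/114, 2.3/1.0) = 2.763 servings → $3.32.
kale only: max(315/182, 2.3/1.5) = 1.731 servings → $1.90.
sweet potato only: max(315/47, 2.3/0.6) = 6.702 servings → $3.35.
eggs only: max(315/46, 2.3/0.9) = 6.848 servings → $4.45.
almonds + kale with both targets exact would need a negative amount; discard.
almonds + sweet potato: the both-tight solution has a negative serving — not a feasible corner.
almonds + eggs with both targets exact would need a negative amount; discard.
kale + sweet potato: intersection lies outside the first quadrant.
kale + eggs: intersection lies outside the first quadrant.
sweet potato + eggs with both targets exact would need a negative amount; discard.
Cheapest feasible corner: $1.90.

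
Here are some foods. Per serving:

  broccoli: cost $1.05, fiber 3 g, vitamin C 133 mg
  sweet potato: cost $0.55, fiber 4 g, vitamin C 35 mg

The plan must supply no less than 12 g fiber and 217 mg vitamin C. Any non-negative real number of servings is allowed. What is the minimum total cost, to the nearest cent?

$2.32

An LP optimum is at a vertex; with two nutrient constraints at most two foods are used. Check each candidate.
broccoli only: max(12/3, 217/133) = 4 servings → $4.20.
sweet potato only: max(12/4, 217/35) = 6.2 servings → $3.41.
broccoli + sweet potato with both tight: 1.049 servings and 2.213 servings → $2.32.
The minimum over all feasible corners is $2.32.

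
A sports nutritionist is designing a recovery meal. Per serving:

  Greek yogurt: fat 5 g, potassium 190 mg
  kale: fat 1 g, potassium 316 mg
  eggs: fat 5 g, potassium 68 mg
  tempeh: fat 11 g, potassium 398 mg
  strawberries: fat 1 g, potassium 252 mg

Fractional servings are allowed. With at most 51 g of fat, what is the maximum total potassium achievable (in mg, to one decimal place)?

Potassium per g fat: kale 316, strawberries 252, Greek yogurt 38, tempeh 36.18, eggs 13.6.
With no serving limits, spend the whole fat allowance on kale: 51 g / 1 g × 316 mg = 16116.0 mg.

16116.0 mg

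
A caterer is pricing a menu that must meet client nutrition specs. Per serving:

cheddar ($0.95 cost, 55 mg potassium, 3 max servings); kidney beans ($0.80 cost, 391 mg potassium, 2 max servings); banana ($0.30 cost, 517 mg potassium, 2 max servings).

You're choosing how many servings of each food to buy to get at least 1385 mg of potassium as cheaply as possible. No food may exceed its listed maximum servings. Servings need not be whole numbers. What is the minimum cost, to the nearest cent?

Cost per mg of potassium: banana $0.0006, kidney beans $0.0020, cheddar $0.0173.
Take 2 servings of banana: +1034.0 mg potassium for $0.60 (total $0.60, still need 351.0 mg).
Take 0.8977 servings of kidney beans: +351.0 mg potassium for $0.72 (total $1.32, still need 0.0 mg).
Filling from the cheapest source first is optimal under one linear minimum: $1.32.

$1.32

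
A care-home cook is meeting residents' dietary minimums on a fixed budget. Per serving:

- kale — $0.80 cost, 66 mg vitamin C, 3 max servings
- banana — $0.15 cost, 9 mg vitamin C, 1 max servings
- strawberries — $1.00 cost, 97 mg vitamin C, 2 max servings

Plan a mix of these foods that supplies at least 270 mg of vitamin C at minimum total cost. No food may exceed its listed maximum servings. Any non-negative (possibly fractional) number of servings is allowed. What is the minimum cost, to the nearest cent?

Cost per mg of vitamin C: strawberries $0.0103, kale $0.0121, banana $0.0167.
Take 2 servings of strawberries: +194.0 mg vitamin C for $2.00 (total $2.00, still need 76.0 mg).
Take 1.152 servings of kale: +76.0 mg vitamin C for $0.92 (total $2.92, still need 0.0 mg).
Greedy by cheapest-per-mg is optimal for a single linear constraint, so the minimum cost is $2.92.

$2.92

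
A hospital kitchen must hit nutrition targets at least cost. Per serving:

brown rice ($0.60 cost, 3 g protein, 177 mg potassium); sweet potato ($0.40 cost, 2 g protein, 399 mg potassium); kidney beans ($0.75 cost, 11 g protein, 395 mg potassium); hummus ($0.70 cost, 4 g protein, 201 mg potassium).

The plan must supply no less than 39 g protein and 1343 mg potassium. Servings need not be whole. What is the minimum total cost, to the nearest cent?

With two linear requirements the optimum uses one or two foods; enumerate the corners.
brown rice only: max(39/3, 1343/177) = 13 servings → $7.80.
sweet potato only: max(39/2, 1343/399) = 19.5 servings → $7.80.
kidney beans only: max(39/11, 1343/395) = 3.545 servings → $2.66.
hummus only: max(39/4, 1343/201) = 9.75 servings → $6.83.
brown rice + sweet potato with both targets exact would need a negative amount; discard.
brown rice + kidney beans: intersection lies outside the first quadrant.
brown rice + hummus with both targets exact would need a negative amount; discard.
sweet potato + kidney beans: the both-tight solution has a negative serving — not a feasible corner.
sweet potato + hummus: the both-tight solution has a negative serving — not a feasible corner.
kidney beans + hummus with both targets exact would need a negative amount; discard.
Cheapest feasible corner: $2.66.

$2.66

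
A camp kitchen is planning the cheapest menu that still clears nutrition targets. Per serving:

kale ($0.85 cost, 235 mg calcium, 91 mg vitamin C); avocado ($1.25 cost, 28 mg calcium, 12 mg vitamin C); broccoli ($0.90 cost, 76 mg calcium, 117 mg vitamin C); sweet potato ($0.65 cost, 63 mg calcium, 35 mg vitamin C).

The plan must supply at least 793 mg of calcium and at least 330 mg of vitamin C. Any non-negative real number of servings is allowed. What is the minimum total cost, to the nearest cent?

$3.03

An LP optimum is at a vertex; with two nutrient constraints at most two foods are used. Check each candidate.
kale only: max(793/235, 330/91) = 3.626 servings → $3.08.
avocado only: max(793/28, 330/12) = 28.32 servings → $35.40.
broccoli only: max(793/76, 330/117) = 10.43 servings → $9.39.
sweet potato only: max(793/63, 330/35) = 12.59 servings → $8.18.
kale + avocado with both tight: 1.015 servings and 19.81 servings → $25.62.
kale + broccoli with both tight: 3.29 servings and 0.2618 servings → $3.03.
kale + sweet potato with both tight: 2.795 servings and 2.162 servings → $3.78.
avocado + broccoli: intersection lies outside the first quadrant.
avocado + sweet potato with both targets exact would need a negative amount; discard.
broccoli + sweet potato: intersection lies outside the first quadrant.
The minimum over all feasible corners is $3.03.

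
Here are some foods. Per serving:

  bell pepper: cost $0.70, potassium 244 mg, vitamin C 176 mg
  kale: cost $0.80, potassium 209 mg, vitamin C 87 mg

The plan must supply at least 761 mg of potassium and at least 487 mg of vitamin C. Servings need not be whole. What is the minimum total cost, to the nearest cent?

An LP optimum is at a vertex; with two nutrient constraints at most two foods are used. Check each candidate.
bell pepper only: max(761/244, 487/176) = 3.119 servings → $2.18.
kale only: max(761/209, 487/87) = 5.598 servings → $4.48.
bell pepper + kale with both tight: 2.287 servings and 0.9712 servings → $2.38.
Cheapest feasible corner: $2.18.

$2.18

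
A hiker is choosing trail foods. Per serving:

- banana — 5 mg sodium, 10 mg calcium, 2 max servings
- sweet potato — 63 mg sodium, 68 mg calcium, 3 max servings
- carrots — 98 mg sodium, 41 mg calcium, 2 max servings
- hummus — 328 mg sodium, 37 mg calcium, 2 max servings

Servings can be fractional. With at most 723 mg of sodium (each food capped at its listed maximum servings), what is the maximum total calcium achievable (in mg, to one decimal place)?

Calcium per mg sodium: banana 2, sweet potato 1.079, carrots 0.4184, hummus 0.1128.
Take 2 servings of banana: uses 10 mg sodium, +20.0 mg calcium (running total 20.0 mg).
Take 3 servings of sweet potato: uses 189 mg sodium, +204.0 mg calcium (running total 224.0 mg).
Take 2 servings of carrots: uses 196 mg sodium, +82.0 mg calcium (running total 306.0 mg).
Take 1 serving of hummus: uses 328 mg sodium, +37.0 mg calcium (running total 343.0 mg).
Greedy by best ratio exhausts the sodium allowance optimally: 343.0 mg.

343.0 mg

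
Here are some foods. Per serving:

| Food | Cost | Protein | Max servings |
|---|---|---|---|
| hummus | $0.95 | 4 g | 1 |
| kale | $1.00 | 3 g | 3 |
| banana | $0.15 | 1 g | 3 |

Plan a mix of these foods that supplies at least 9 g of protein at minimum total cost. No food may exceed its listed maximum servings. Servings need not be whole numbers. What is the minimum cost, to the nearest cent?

Cost per g of protein: banana $0.1500, hummus $0.2375, kale $0.3333.
Take 3 servings of banana: +3.0 g protein for $0.45 (total $0.45, still need 6.0 g).
Take 1 serving of hummus: +4.0 g protein for $0.95 (total $1.40, still need 2.0 g).
Take 0.6667 servings of kale: +2.0 g protein for $0.67 (total $2.07, still need 0.0 g).
Greedy by cheapest-per-g is optimal for a single linear constraint, so the minimum cost is $2.07.

$2.07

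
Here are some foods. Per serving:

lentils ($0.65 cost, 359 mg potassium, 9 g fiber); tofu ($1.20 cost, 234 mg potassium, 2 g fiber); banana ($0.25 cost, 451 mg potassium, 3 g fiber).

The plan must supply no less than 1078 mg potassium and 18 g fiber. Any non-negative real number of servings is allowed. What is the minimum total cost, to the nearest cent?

Minimising a linear cost over {potassium ≥ 1078, fiber ≥ 18, servings ≥ 0} — the optimum is at a vertex, using one or two foods.
lentils only: max(1078/359, 18/9) = 3.003 servings → $1.95.
tofu only: max(1078/234, 18/2) = 9 servings → $10.80.
banana only: max(1078/451, 18/3) = 6 servings → $1.50.
lentils + tofu with both tight: 1.481 servings and 2.334 servings → $3.76.
lentils + banana with both tight: 1.638 servings and 1.087 servings → $1.34.
tofu + banana: intersection lies outside the first quadrant.
The minimum over all feasible corners is $1.34.

$1.34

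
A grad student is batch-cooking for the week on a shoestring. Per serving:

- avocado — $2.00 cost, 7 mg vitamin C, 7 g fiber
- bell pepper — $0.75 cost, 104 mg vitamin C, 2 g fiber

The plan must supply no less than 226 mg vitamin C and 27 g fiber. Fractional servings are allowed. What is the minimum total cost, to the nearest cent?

A basic optimal solution has at most two foods positive. Try each food alone and each pair with both targets met exactly.
avocado only: max(226/7, 27/7) = 32.29 servings → $64.57.
bell pepper only: max(226/104, 27/2) = 13.5 servings → $10.12.
avocado + bell pepper with both tight: 3.3 servings and 1.951 servings → $8.06.
The minimum over all feasible corners is $8.06.

$8.06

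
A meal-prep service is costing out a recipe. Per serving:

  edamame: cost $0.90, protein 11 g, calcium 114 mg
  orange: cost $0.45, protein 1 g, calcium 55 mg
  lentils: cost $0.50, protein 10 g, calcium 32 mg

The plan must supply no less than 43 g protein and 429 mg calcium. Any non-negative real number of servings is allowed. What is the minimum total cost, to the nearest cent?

Two binding constraints pin down two serving amounts, so the optimal mix uses at most two foods. The candidates are each food alone (scaled to the tighter of protein/calcium) and each pair with both constraints tight.
edamame only: max(43/11, 429/114) = 3.909 servings → $3.52.
orange only: max(43/1, 429/55) = 43 servings → $19.35.
lentils only: max(43/10, 429/32) = 13.41 servings → $6.70.
edamame + orange with both targets exact would need a negative amount; discard.
edamame + lentils with both tight: 3.698 servings and 0.2322 servings → $3.44.
orange + lentils with both tight: 5.625 servings and 3.737 servings → $4.40.
Cheapest feasible corner: $3.44.

$3.44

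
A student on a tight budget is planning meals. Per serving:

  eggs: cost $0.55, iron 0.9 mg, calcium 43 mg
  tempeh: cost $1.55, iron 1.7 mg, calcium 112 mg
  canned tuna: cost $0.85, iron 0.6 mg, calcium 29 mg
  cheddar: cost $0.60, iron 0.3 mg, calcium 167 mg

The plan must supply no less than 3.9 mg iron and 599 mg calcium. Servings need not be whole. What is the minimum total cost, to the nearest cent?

$3.51

Compare the cost at each extreme point of the feasible region.
eggs only: max(3.9/0.9, 599/43) = 13.93 servings → $7.66.
tempeh only: max(3.9/1.7, 599/112) = 5.348 servings → $8.29.
canned tuna only: max(3.9/0.6, 599/29) = 20.66 servings → $17.56.
cheddar only: max(3.9/0.3, 599/167) = 13 servings → $7.80.
eggs + tempeh with both targets exact would need a negative amount; discard.
eggs + canned tuna: intersection lies outside the first quadrant.
eggs + cheddar with both tight: 3.432 servings and 2.703 servings → $3.51.
tempeh + canned tuna with both targets exact would need a negative amount; discard.
tempeh + cheddar with both tight: 1.884 servings and 2.323 servings → $4.31.
canned tuna + cheddar with both tight: 5.154 servings and 2.692 servings → $6.00.
The minimum over all feasible corners is $3.51.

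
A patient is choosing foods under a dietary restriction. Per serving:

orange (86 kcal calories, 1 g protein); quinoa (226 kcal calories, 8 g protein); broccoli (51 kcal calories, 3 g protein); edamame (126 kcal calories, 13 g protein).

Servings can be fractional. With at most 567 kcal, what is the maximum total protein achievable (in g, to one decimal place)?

58.5 g

Protein per kcal: edamame 0.1032, broccoli 0.05882, quinoa 0.0354, orange 0.01163.
With no serving limits, spend the whole calories allowance on edamame: 567 kcal / 126 kcal × 13 g = 58.5 g.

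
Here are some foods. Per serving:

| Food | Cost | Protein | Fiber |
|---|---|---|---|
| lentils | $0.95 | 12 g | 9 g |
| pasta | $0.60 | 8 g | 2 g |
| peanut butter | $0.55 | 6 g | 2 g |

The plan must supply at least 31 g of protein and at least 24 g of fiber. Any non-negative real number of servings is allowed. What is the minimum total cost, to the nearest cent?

$2.53

A basic optimal solution has at most two foods positive. Try each food alone and each pair with both targets met exactly.
lentils only: max(31/12, 24/9) = 2.667 servings → $2.53.
pasta only: max(31/8, 24/2) = 12 servings → $7.20.
peanut butter only: max(31/6, 24/2) = 12 servings → $6.60.
lentils + pasta with both targets exact would need a negative amount; discard.
lentils + peanut butter: intersection lies outside the first quadrant.
pasta + peanut butter: intersection lies outside the first quadrant.
The minimum over all feasible corners is $2.53.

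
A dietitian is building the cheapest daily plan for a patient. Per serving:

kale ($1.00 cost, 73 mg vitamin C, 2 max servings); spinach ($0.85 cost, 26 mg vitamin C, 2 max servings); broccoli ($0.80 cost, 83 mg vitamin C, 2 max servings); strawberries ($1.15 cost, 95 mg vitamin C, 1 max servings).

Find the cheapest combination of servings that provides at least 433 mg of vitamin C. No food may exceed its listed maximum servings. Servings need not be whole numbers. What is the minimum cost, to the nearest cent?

Cost per mg of vitamin C: broccoli $0.0096, strawberries $0.0121, kale $0.0137, spinach $0.0327.
Take 2 servings of broccoli: +166.0 mg vitamin C for $1.60 (total $1.60, still need 267.0 mg).
Take 1 serving of strawberries: +95.0 mg vitamin C for $1.15 (total $2.75, still need 172.0 mg).
Take 2 servings of kale: +146.0 mg vitamin C for $2.00 (total $4.75, still need 26.0 mg).
Take 1 serving of spinach: +26.0 mg vitamin C for $0.85 (total $5.60, still need 0.0 mg).
Filling from the cheapest source first is optimal under one linear minimum: $5.60.

$5.60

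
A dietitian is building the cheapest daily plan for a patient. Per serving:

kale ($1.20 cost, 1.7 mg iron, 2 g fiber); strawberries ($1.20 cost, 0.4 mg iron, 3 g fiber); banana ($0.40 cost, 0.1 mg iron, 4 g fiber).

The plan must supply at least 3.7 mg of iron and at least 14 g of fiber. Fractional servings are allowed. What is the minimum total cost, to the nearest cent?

$3.43

With two linear requirements the optimum uses one or two foods; enumerate the corners.
kale only: max(3.7/1.7, 14/2) = 7 servings → $8.40.
strawberries only: max(3.7/0.4, 14/3) = 9.25 servings → $11.10.
banana only: max(3.7/0.1, 14/4) = 37 servings → $14.80.
kale + strawberries with both tight: 1.279 servings and 3.814 servings → $6.11.
kale + banana with both tight: 2.03 servings and 2.485 servings → $3.43.
strawberries + banana: the both-tight solution has a negative serving — not a feasible corner.
So the least-cost plan costs $3.43.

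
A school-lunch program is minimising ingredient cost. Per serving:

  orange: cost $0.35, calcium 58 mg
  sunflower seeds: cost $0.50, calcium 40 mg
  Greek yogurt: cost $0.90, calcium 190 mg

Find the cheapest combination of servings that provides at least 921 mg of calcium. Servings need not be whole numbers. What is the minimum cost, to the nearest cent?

Cost per mg of calcium: Greek yogurt $0.0047, orange $0.0060, sunflower seeds $0.0125.
With no serving limits, use only Greek yogurt: 921 mg / 190 mg = 4.847 servings × $0.90 = $4.36.

$4.36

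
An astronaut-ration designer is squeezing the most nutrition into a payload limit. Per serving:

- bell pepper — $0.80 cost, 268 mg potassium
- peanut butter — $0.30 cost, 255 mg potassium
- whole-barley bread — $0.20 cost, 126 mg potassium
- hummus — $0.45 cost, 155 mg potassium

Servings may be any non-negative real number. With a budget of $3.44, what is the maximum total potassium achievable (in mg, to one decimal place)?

Potassium per dollar: peanut butter 850, whole-barley bread 630, hummus 344.4, bell pepper 335.
With no serving limits, spend the whole cost allowance on peanut butter: $3.44 / $0.30 × 255 mg = 2924.0 mg.

2924.0 mg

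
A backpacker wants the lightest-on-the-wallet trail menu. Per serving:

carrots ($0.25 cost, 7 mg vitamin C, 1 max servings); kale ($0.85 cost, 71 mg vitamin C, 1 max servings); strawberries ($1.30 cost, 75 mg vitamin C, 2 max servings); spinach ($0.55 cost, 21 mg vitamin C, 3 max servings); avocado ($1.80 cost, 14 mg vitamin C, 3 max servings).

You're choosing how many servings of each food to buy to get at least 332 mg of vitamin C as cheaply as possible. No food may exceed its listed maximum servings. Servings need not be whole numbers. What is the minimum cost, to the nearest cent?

$10.62

Cost per mg of vitamin C: kale $0.0120, strawberries $0.0173, spinach $0.0262, carrots $0.0357, avocado $0.1286.
Take 1 serving of kale: +71.0 mg vitamin C for $0.85 (total $0.85, still need 261.0 mg).
Take 2 servings of strawberries: +150.0 mg vitamin C for $2.60 (total $3.45, still need 111.0 mg).
Take 3 servings of spinach: +63.0 mg vitamin C for $1.65 (total $5.10, still need 48.0 mg).
Take 1 serving of carrots: +7.0 mg vitamin C for $0.25 (total $5.35, still need 41.0 mg).
Take 2.929 servings of avocado: +41.0 mg vitamin C for $5.27 (total $10.62, still need 0.0 mg).
Filling from the cheapest source first is optimal under one linear minimum: $10.62.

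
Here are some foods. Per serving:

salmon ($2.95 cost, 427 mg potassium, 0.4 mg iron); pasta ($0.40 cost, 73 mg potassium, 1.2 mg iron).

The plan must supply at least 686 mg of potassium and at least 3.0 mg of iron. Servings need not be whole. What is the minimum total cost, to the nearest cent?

$3.76

A basic optimal solution has at most two foods positive. Try each food alone and each pair with both targets met exactly.
salmon only: max(686/427, 3.0/0.4) = 7.5 servings → $22.12.
pasta only: max(686/73, 3.0/1.2) = 9.397 servings → $3.76.
salmon + pasta with both tight: 1.25 servings and 2.083 servings → $4.52.
The minimum over all feasible corners is $3.76.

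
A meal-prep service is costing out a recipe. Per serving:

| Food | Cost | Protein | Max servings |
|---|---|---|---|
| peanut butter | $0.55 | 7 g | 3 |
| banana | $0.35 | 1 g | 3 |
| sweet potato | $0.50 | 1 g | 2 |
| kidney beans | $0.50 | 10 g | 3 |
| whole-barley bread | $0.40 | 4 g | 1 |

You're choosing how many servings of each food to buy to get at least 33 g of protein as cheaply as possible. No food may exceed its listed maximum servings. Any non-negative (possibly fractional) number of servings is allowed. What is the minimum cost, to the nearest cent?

Cost per g of protein: kidney beans $0.0500, peanut butter $0.0786, whole-barley bread $0.1000, banana $0.3500, sweet potato $0.5000.
Take 3 servings of kidney beans: +30.0 g protein for $1.50 (total $1.50, still need 3.0 g).
Take 0.4286 servings of peanut butter: +3.0 g protein for $0.24 (total $1.74, still need 0.0 g).
Greedy by cheapest-per-g is optimal for a single linear constraint, so the minimum cost is $1.74.

$1.74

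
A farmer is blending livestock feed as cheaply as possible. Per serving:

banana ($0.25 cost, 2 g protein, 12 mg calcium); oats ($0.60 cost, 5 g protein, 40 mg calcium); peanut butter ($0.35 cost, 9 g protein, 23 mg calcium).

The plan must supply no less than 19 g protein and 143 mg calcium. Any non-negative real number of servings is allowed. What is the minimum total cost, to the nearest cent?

The cheapest plan sits at a corner of the feasible region — with two constraints it uses at most two foods.
banana only: max(19/2, 143/12) = 11.92 servings → $2.98.
oats only: max(19/5, 143/40) = 3.8 servings → $2.28.
peanut butter only: max(19/9, 143/23) = 6.217 servings → $2.18.
banana + oats with both tight: 2.25 servings and 2.9 servings → $2.30.
banana + peanut butter with both targets exact would need a negative amount; discard.
oats + peanut butter with both tight: 3.469 servings and 0.1837 servings → $2.15.
Cheapest feasible corner: $2.15.

$2.15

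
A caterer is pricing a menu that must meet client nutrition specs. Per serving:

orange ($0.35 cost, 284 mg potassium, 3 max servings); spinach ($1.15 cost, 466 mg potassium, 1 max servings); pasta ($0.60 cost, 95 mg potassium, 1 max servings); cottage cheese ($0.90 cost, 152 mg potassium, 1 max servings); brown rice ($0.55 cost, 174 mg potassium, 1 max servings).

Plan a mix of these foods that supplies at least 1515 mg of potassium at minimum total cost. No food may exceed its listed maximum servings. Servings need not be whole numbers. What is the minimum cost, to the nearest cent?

Cost per mg of potassium: orange $0.0012, spinach $0.0025, brown rice $0.0032, cottage cheese $0.0059, pasta $0.0063.
Take 3 servings of orange: +852.0 mg potassium for $1.05 (total $1.05, still need 663.0 mg).
Take 1 serving of spinach: +466.0 mg potassium for $1.15 (total $2.20, still need 197.0 mg).
Take 1 serving of brown rice: +174.0 mg potassium for $0.55 (total $2.75, still need 23.0 mg).
Take 0.1513 servings of cottage cheese: +23.0 mg potassium for $0.14 (total $2.89, still need 0.0 mg).
Filling from the cheapest source first is optimal under one linear minimum: $2.89.

$2.89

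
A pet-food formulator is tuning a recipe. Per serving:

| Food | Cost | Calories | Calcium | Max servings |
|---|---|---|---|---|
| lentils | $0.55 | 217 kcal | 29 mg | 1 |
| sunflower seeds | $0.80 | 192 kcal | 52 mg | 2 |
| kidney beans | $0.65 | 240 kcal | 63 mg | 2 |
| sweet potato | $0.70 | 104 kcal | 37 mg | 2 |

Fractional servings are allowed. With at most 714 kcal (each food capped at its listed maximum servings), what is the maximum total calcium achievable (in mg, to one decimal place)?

210.0 mg

Calcium per kcal: sweet potato 0.3558, sunflower seeds 0.2708, kidney beans 0.2625, lentils 0.1336.
Take 2 servings of sweet potato: uses 208 kcal, +74.0 mg calcium (running total 74.0 mg).
Take 2 servings of sunflower seeds: uses 384 kcal, +104.0 mg calcium (running total 178.0 mg).
Take 0.5083 servings of kidney beans: uses 122 kcal, +32.0 mg calcium (running total 210.0 mg).
Greedy by best ratio exhausts the calories allowance optimally: 210.0 mg.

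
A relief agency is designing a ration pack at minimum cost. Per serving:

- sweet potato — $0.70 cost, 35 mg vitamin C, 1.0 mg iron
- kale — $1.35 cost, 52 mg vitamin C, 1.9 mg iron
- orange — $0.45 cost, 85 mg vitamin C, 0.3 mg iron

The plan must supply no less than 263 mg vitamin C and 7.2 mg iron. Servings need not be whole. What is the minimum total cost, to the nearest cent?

For a min-cost LP with two ≥-constraints, a basic feasible solution has at most two positive variables.
sweet potato only: max(263/35, 7.2/1.0) = 7.514 servings → $5.26.
kale only: max(263/52, 7.2/1.9) = 5.058 servings → $6.83.
orange only: max(263/85, 7.2/0.3) = 24 servings → $10.80.
sweet potato + kale: intersection lies outside the first quadrant.
sweet potato + orange with both tight: 7.156 servings and 0.1477 servings → $5.08.
kale + orange with both tight: 3.654 servings and 0.8588 servings → $5.32.
The minimum over all feasible corners is $5.08.

$5.08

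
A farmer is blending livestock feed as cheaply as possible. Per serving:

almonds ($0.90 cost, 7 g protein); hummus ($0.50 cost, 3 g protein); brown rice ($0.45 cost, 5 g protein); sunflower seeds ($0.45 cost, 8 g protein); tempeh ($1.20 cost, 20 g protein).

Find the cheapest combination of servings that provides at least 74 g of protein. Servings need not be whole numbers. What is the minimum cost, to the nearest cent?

Cost per g of protein: sunflower seeds $0.0563, tempeh $0.0600, brown rice $0.0900, almonds $0.1286, hummus $0.1667.
With no serving limits, use only sunflower seeds: 74 g / 8 g = 9.25 servings × $0.45 = $4.16.

$4.16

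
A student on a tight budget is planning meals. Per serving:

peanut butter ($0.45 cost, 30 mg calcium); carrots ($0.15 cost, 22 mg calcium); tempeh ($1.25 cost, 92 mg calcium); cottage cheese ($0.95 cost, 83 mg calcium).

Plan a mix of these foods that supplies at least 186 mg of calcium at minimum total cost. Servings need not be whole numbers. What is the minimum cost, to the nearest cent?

Cost per mg of calcium: carrots $0.0068, cottage cheese $0.0114, tempeh $0.0136, peanut butter $0.0150.
With no serving limits, use only carrots: 186 mg / 22 mg = 8.455 servings × $0.15 = $1.27.

$1.27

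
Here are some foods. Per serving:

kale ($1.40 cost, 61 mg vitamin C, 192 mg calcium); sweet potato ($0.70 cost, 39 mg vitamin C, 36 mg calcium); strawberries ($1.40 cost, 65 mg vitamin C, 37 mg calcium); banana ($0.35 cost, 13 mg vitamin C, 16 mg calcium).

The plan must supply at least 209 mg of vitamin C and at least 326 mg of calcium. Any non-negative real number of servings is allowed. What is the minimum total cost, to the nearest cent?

$4.05

This is a tiny linear program; its minimum lies at a vertex of the feasible set. List the vertices and price them.
kale only: max(209/61, 326/192) = 3.426 servings → $4.80.
sweet potato only: max(209/39, 326/36) = 9.056 servings → $6.34.
strawberries only: max(209/65, 326/37) = 8.811 servings → $12.34.
banana only: max(209/13, 326/16) = 20.38 servings → $7.13.
kale + sweet potato with both tight: 0.9807 servings and 3.825 servings → $4.05.
kale + strawberries with both tight: 1.316 servings and 1.98 servings → $4.61.
kale + banana with both tight: 0.5882 servings and 13.32 servings → $5.48.
sweet potato + strawberries: intersection lies outside the first quadrant.
sweet potato + banana: intersection lies outside the first quadrant.
strawberries + banana: intersection lies outside the first quadrant.
So the least-cost plan costs $4.05.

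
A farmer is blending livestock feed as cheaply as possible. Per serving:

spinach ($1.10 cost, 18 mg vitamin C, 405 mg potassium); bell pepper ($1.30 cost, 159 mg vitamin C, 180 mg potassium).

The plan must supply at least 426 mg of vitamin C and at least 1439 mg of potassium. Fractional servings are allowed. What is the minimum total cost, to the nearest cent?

For a min-cost LP with two ≥-constraints, a basic feasible solution has at most two positive variables.
spinach only: max(426/18, 1439/405) = 23.67 servings → $26.03.
bell pepper only: max(426/159, 1439/180) = 7.994 servings → $10.39.
spinach + bell pepper with both tight: 2.487 servings and 2.398 servings → $5.85.
So the least-cost plan costs $5.85.

$5.85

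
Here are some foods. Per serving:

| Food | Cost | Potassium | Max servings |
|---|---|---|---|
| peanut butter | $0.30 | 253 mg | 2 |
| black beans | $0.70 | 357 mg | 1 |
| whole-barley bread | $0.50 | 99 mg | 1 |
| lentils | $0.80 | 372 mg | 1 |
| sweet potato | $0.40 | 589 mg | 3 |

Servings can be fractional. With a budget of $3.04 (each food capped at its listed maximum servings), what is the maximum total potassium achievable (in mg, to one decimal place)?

2881.1 mg

Potassium per dollar: sweet potato 1472, peanut butter 843.3, black beans 510, lentils 465, whole-barley bread 198.
Take 3 servings of sweet potato: spends $1.20, +1767.0 mg potassium (running total 1767.0 mg).
Take 2 servings of peanut butter: spends $0.60, +506.0 mg potassium (running total 2273.0 mg).
Take 1 serving of black beans: spends $0.70, +357.0 mg potassium (running total 2630.0 mg).
Take 0.675 servings of lentils: spends $0.54, +251.1 mg potassium (running total 2881.1 mg).
Filling greedily by potassium-per-dollar is optimal for one linear limit, giving 2881.1 mg.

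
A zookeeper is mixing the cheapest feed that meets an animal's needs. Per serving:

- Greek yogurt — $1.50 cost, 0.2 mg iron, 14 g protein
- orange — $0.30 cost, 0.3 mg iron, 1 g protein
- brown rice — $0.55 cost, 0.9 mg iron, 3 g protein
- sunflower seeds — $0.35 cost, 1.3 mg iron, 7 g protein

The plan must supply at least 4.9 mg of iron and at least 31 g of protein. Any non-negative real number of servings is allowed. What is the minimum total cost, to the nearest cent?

$1.55

At the optimum either one food covers both requirements or two foods hit both targets exactly; no other combination can be cheaper.
Greek yogurt only: max(4.9/0.2, 31/14) = 24.5 servings → $36.75.
orange only: max(4.9/0.3, 31/1) = 31 servings → $9.30.
brown rice only: max(4.9/0.9, 31/3) = 10.33 servings → $5.68.
sunflower seeds only: max(4.9/1.3, 31/7) = 4.429 servings → $1.55.
Greek yogurt + orange with both tight: 1.1 servings and 15.6 servings → $6.33.
Greek yogurt + brown rice with both tight: 1.1 servings and 5.2 servings → $4.51.
Greek yogurt + sunflower seeds with both tight: 0.3571 servings and 3.714 servings → $1.84.
orange + brown rice (both tight): parallel constraints — no distinct corner.
orange + sunflower seeds with both targets exact would need a negative amount; discard.
brown rice + sunflower seeds: intersection lies outside the first quadrant.
So the least-cost plan costs $1.55.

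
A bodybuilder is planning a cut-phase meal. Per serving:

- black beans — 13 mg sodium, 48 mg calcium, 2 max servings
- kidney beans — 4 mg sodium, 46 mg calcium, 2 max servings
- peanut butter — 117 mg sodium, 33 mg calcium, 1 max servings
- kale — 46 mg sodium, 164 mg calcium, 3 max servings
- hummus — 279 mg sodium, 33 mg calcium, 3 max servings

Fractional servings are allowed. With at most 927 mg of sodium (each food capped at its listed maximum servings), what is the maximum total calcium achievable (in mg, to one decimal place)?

Calcium per mg sodium: kidney beans 11.5, black beans 3.692, kale 3.565, peanut butter 0.2821, hummus 0.1183.
Take 2 servings of kidney beans: uses 8 mg sodium, +92.0 mg calcium (running total 92.0 mg).
Take 2 servings of black beans: uses 26 mg sodium, +96.0 mg calcium (running total 188.0 mg).
Take 3 servings of kale: uses 138 mg sodium, +492.0 mg calcium (running total 680.0 mg).
Take 1 serving of peanut butter: uses 117 mg sodium, +33.0 mg calcium (running total 713.0 mg).
Take 2.287 servings of hummus: uses 638 mg sodium, +75.5 mg calcium (running total 788.5 mg).
Greedy by best ratio exhausts the sodium allowance optimally: 788.5 mg.

788.5 mg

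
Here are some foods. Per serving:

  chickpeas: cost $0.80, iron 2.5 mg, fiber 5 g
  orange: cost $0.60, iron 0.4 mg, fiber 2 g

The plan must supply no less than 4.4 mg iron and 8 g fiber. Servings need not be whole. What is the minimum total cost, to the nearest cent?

Two binding constraints pin down two serving amounts, so the optimal mix uses at most two foods. The candidates are each food alone (scaled to the tighter of iron/fiber) and each pair with both constraints tight.
chickpeas only: max(4.4/2.5, 8/5) = 1.76 servings → $1.41.
orange only: max(4.4/0.4, 8/2) = 11 servings → $6.60.
chickpeas + orange with both targets exact would need a negative amount; discard.
Cheapest feasible corner: $1.41.

$1.41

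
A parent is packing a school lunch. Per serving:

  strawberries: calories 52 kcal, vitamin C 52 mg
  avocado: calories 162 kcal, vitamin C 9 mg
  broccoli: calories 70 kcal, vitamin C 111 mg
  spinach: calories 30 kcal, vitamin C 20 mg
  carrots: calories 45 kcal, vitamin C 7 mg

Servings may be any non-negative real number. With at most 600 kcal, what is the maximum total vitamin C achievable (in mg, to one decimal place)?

Vitamin C per kcal: broccoli 1.586, strawberries 1, spinach 0.6667, carrots 0.1556, avocado 0.05556.
With no serving limits, spend the whole calories allowance on broccoli: 600 kcal / 70 kcal × 111 mg = 951.4 mg.

951.4 mg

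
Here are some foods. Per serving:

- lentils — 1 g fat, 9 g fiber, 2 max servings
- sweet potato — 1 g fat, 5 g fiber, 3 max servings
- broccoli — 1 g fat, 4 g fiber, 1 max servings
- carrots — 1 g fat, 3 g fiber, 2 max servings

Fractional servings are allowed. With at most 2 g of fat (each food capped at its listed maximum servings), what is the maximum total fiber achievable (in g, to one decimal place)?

18.0 g

Fiber per g fat: lentils 9, sweet potato 5, broccoli 4, carrots 3.
Take 2 servings of lentils: uses 2 g fat, +18.0 g fiber (running total 18.0 g).
Greedy by best ratio exhausts the fat allowance optimally: 18.0 g.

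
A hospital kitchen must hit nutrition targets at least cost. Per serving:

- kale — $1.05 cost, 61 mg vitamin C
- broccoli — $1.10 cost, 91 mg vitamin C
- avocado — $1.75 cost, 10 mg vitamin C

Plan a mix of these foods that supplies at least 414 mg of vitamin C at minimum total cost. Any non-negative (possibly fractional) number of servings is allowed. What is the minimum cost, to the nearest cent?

Cost per mg of vitamin C: broccoli $0.0121, kale $0.0172, avocado $0.1750.
With no serving limits, use only broccoli: 414 mg / 91 mg = 4.549 servings × $1.10 = $5.00.

$5.00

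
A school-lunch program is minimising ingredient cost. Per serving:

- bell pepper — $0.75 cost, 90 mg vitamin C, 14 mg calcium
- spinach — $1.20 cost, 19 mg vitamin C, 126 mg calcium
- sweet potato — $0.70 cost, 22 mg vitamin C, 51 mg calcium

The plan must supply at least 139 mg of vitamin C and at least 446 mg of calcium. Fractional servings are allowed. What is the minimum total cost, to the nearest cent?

Compare the cost at each extreme point of the feasible region.
bell pepper only: max(139/90, 446/14) = 31.86 servings → $23.89.
spinach only: max(139/19, 446/126) = 7.316 servings → $8.78.
sweet potato only: max(139/22, 446/51) = 8.745 servings → $6.12.
bell pepper + spinach with both tight: 0.8163 servings and 3.449 servings → $4.75.
bell pepper + sweet potato: intersection lies outside the first quadrant.
spinach + sweet potato with both tight: 1.51 servings and 5.014 servings → $5.32.
Cheapest feasible corner: $4.75.

$4.75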